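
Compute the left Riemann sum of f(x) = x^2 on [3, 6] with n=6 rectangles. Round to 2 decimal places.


Left Riemann sum uses left endpoints of each subinterval.
Interval: [3, 6], n = 6
dx = (6 - 3) / 6 = 1/2
Left endpoints: [3, 7/2, 4, 9/2, 5, 11/2]
f values: [9, 49/4, 16, 81/4, 25, 121/4]
Sum = dx * (sum of f values)
= 1/2 * 451/4
= 451/8 ≈ 56.38

56.38


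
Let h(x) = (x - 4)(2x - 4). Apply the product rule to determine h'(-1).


Let u(x) = x - 4 and v(x) = 2x - 4
u'(x) = 1
v'(x) = 2
Product rule: h'(x) = u'(x)*v(x) + u(x)*v'(x)
= 1 * (2x - 4) + (x - 4) * 2
At x = -1:
u(-1) = 1 * (-1) - 4 = -5
v(-1) = 2 * (-1) - 4 = -6
h'(-1) = 1 * (-6) + (-5) * 2
= -6 - 10
= -16

-16


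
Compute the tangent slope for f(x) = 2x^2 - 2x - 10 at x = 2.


The slope of the tangent line equals f'(x) at the point.
f(x) = 2x^2 - 2x - 10
f'(x) = 4x - 2
At x = 2:
f'(2) = 4 * 2 - 2
= 8 - 2
= 6

6


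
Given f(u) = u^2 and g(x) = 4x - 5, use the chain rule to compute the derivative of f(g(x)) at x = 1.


Using the chain rule: (f(g(x)))' = f'(g(x)) * g'(x)
First, find g(1):
g(1) = 4 * 1 - 5 = -1
Next, f'(u) = 2u
And g'(x) = 4
So f'(g(1)) * g'(1)
= 2 * (-1) * 4
= -8

-8


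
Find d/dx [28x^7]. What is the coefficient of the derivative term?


We apply the power rule: d/dx [ax^n] = a*n * x^(n-1)
d/dx [28x^7]
= 28 * 7 * x^(7-1)
= 196x^6
The coefficient is 196

196


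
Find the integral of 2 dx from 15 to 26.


The integral of a constant k over [a, b] equals k * (b - a).
integral from 15 to 26 of 2 dx
= 2 * (26 - 15)
= 2 * 11
= 22

22


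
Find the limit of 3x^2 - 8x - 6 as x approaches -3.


Since polynomials are continuous, we use direct substitution.
lim(x->-3) of 3x^2 - 8x - 6
= 3 * (-3)^2 - 8 * (-3) - 6
= 27 + 24 - 6
= 45

45


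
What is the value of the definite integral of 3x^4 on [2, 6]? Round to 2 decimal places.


Find the antiderivative of 3x^4:
F(x) = 3/5 * x^5
Apply the Fundamental Theorem of Calculus:
F(6) - F(2)
= 3/5 * 6^5 - 3/5 * 2^5
= 3/5 * (7776 - 32)
= 3/5 * 7744
= 23232/5 = 4646.40

4646.40


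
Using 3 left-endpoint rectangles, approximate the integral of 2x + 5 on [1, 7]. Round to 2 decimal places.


Left Riemann sum uses left endpoints of each subinterval.
Interval: [1, 7], n = 3
dx = (7 - 1) / 3 = 2
Left endpoints: [1, 3, 5]
f values: [7, 11, 15]
Sum = dx * (sum of f values)
= 2 * 33
= 66 = 66.00

66.00


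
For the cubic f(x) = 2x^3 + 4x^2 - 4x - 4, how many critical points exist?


Find where f'(x) = 0:
f(x) = 2x^3 + 4x^2 - 4x - 4
f'(x) = 6x^2 + 8x - 4
This is a quadratic in x. Use the discriminant to count real roots.
Discriminant = (8)^2 - 4 * 6 * (-4)
= 64 - (-96)
= 160
Since discriminant > 0, f'(x) = 0 has 2 real solutions.
Number of critical points: 2

2


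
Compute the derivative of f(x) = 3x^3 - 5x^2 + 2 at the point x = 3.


Differentiate f(x) = 3x^3 - 5x^2 + 2 term by term:
f'(x) = 9x^2 - 10x
Substitute x = 3:
f'(3) = 9 * 3^2 - 10 * 3 + 0
= 81 - 30 + 0
= 51

51


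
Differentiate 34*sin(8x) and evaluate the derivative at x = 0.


Apply the chain rule to differentiate 34*sin(8x):
d/dx [34*sin(8x)]
= 34 * cos(8x) * d/dx(8x)
= 34 * 8 * cos(8x)
= 272 * cos(8x)
Evaluate at x = 0:
= 272 * cos(0)
= 272 * 1
= 272

272


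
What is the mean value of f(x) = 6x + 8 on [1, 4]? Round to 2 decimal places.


Average value = 1/(b-a) * integral from a to b of f(x) dx
First compute the integral of 6x + 8:
F(x) = 3x^2 + 8x
F(4) = 3 * 16 + 8 * 4 = 80
F(1) = 3 * 1 + 8 * 1 = 11
Integral = 80 - 11 = 69
Average = 69 / (4 - 1) = 69 / 3
= 23 = 23.00

23.00


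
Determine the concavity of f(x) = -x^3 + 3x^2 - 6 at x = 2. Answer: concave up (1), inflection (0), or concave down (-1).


Concavity is determined by the sign of f''(x).
f(x) = -x^3 + 3x^2 - 6
f'(x) = -3x^2 + 6x
f''(x) = -6x + 6
f''(2) = -6 * 2 + 6
= -12 + 6
= -6
Since f''(2) < 0, the function is concave down (-1)

-1


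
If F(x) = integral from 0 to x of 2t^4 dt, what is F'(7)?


By the Fundamental Theorem of Calculus (Part 1):
If F(x) = integral from 0 to x of f(t) dt, then F'(x) = f(x)
Here f(t) = 2t^4
So F'(x) = 2x^4
Evaluate at x = 7:
F'(7) = 2 * 7^4
= 2 * 2401
= 4802

4802


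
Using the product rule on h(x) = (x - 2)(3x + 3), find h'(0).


Let u(x) = x - 2 and v(x) = 3x + 3
u'(x) = 1
v'(x) = 3
Product rule: h'(x) = u'(x)*v(x) + u(x)*v'(x)
= 1 * (3x + 3) + (x - 2) * 3
At x = 0:
u(0) = 1 * 0 - 2 = -2
v(0) = 3 * 0 + 3 = 3
h'(0) = 1 * 3 + (-2) * 3
= 3 - 6
= -3

-3


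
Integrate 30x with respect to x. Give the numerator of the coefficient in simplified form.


Apply the power rule for integration:
integral of ax^n dx = a/(n+1) * x^(n+1) + C
integral of 30x dx
= 30/2 * x^2 + C
= 15 * x^2 + C
The coefficient in lowest terms is 15 = 15/1, so its numerator is 15

15


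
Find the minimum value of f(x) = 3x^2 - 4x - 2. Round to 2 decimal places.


For a quadratic f(x) = ax^2 + bx + c with a > 0, the minimum is at the vertex.
Vertex x-coordinate: x = -b/(2a)
x = -(-4) / (2 * 3)
x = 4/6 = 2/3
Substitute back to find the minimum value:
f(2/3) = 3 * (2/3)^2 - 4 * (2/3) - 2
= 4/3 - 8/3 - 2
= -10/3 ≈ -3.33

-3.33


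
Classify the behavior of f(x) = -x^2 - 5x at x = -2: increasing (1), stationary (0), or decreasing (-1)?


Compute f'(x) to determine behavior:
f'(x) = -2x - 5
f'(-2) = -2 * (-2) - 5
= 4 - 5
= -1
Since f'(-2) < 0, the function is decreasing (-1)

-1


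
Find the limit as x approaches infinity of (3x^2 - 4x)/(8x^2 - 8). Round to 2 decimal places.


For limits at infinity with equal-degree polynomials,
we compare leading coefficients.
Numerator leading term: 3x^2
Denominator leading term: 8x^2
Divide both by x^2:
lim = (3 - 4/x) / (8 - 8/x^2)
As x -> infinity, the 1/x and 1/x^2 terms vanish:
= 3/8 ≈ 0.38

0.38


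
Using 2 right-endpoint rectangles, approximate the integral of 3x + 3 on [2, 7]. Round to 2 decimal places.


Right Riemann sum uses right endpoints of each subinterval.
Interval: [2, 7], n = 2
dx = (7 - 2) / 2 = 5/2
Right endpoints: [9/2, 7]
f values: [33/2, 24]
Sum = dx * (sum of f values)
= 5/2 * 81/2
= 405/4 = 101.25

101.25


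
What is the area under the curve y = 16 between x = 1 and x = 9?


The area under a constant function y = 16 is a rectangle.
Width = 9 - 1 = 8
Height = 16
Area = width * height
= 8 * 16
= 128

128


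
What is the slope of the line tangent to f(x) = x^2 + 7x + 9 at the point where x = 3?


The slope of the tangent line equals f'(x) at the point.
f(x) = x^2 + 7x + 9
f'(x) = 2x + 7
At x = 3:
f'(3) = 2 * 3 + 7
= 6 + 7
= 13

13


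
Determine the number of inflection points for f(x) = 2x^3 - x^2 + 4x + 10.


Inflection points occur where f''(x) = 0 and concavity changes.
f(x) = 2x^3 - x^2 + 4x + 10
f'(x) = 6x^2 - 2x + 4
f''(x) = 12x - 2
Set f''(x) = 0:
12x - 2 = 0
x = 2 / 12 = 1/6
Since f''(x) is linear (degree 1), it changes sign at this point.
Therefore there is exactly 1 inflection point.

1


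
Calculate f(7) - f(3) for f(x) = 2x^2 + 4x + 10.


Net change = f(b) - f(a)
f(x) = 2x^2 + 4x + 10
Compute f(7):
f(7) = 2 * 7^2 + 4 * 7 + 10
= 98 + 28 + 10
= 136
Compute f(3):
f(3) = 2 * 3^2 + 4 * 3 + 10
= 18 + 12 + 10
= 40
Net change = 136 - 40 = 96

96


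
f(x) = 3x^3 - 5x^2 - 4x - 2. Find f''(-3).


First derivative:
f'(x) = 9x^2 - 10x - 4
Second derivative:
f''(x) = 18x - 10
Substitute x = -3:
f''(-3) = 18 * (-3) - 10
= -54 - 10
= -64

-64


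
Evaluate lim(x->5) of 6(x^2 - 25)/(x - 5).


Direct substitution gives 0/0, so we factor the numerator.
Factor: 6(x^2 - 25) = 6 * (x - 5)(x + 5)
Cancel the common factor (x - 5):
6(x^2 - 25)/(x - 5) = 6 * (x + 5)
Now substitute x = 5:
= 6 * (5 + 5) = 60

60


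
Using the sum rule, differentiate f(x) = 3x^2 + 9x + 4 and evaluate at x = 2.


Differentiate term by term using power and sum rules:
f(x) = 3x^2 + 9x + 4
f'(x) = 6x + 9
Substitute x = 2:
f'(2) = 6 * 2 + 9
= 12 + 9
= 21

21


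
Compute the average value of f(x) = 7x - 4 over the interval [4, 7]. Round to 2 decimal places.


Average value = 1/(b-a) * integral from a to b of f(x) dx
First compute the integral of 7x - 4:
F(x) = (7/2)x^2 - 4x
F(7) = 7/2 * 49 - 4 * 7 = 287/2
F(4) = 7/2 * 16 - 4 * 4 = 40
Integral = 287/2 - 40 = 207/2
Average = (207/2) / (7 - 4) = (207/2) / 3
= 69/2 = 34.50

34.50


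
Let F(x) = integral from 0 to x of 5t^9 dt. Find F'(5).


By the Fundamental Theorem of Calculus (Part 1):
If F(x) = integral from 0 to x of f(t) dt, then F'(x) = f(x)
Here f(t) = 5t^9
So F'(x) = 5x^9
Evaluate at x = 5:
F'(5) = 5 * 5^9
= 5 * 1953125
= 9765625

9765625


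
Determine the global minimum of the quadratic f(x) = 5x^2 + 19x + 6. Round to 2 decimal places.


For a quadratic f(x) = ax^2 + bx + c with a > 0, the minimum is at the vertex.
Vertex x-coordinate: x = -b/(2a)
x = -(19) / (2 * 5)
x = -19/10
Substitute back to find the minimum value:
f(-19/10) = 5 * (-19/10)^2 + 19 * (-19/10) + 6
= 361/20 - 361/10 + 6
= -241/20 = -12.05

-12.05


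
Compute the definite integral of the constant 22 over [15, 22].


The integral of a constant k over [a, b] equals k * (b - a).
integral from 15 to 22 of 22 dx
= 22 * (22 - 15)
= 22 * 7
= 154

154


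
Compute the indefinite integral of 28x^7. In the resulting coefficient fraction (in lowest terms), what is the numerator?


Apply the power rule for integration:
integral of ax^n dx = a/(n+1) * x^(n+1) + C
integral of 28x^7 dx
= 28/8 * x^8 + C
= 7/2 * x^8 + C
The coefficient in lowest terms is 7/2, and its numerator is 7

7


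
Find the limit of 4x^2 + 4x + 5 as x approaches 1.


Since polynomials are continuous, we use direct substitution.
lim(x->1) of 4x^2 + 4x + 5
= 4 * 1^2 + 4 * 1 + 5
= 4 + 4 + 5
= 13

13


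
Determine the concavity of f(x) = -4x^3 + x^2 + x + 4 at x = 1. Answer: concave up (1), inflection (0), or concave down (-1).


Concavity is determined by the sign of f''(x).
f(x) = -4x^3 + x^2 + x + 4
f'(x) = -12x^2 + 2x + 1
f''(x) = -24x + 2
f''(1) = -24 * 1 + 2
= -24 + 2
= -22
Since f''(1) < 0, the function is concave down (-1)

-1


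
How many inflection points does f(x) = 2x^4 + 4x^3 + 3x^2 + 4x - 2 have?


Inflection points occur where f''(x) = 0 and concavity changes.
f(x) = 2x^4 + 4x^3 + 3x^2 + 4x - 2
f'(x) = 8x^3 + 12x^2 + 6x + 4
f''(x) = 24x^2 + 24x + 6
This is a quadratic in x. Use the discriminant to count real roots.
Discriminant = (24)^2 - 4 * 24 * 6
= 576 - 576
= 0
Since discriminant = 0, f''(x) = 0 has a single repeated root.
At a repeated root the quadratic f''(x) touches zero but does not change sign, so concavity does not change.
Number of inflection points: 0

0


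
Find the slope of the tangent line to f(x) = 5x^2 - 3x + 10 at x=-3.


The slope of the tangent line equals f'(x) at the point.
f(x) = 5x^2 - 3x + 10
f'(x) = 10x - 3
At x = -3:
f'(-3) = 10 * (-3) - 3
= -30 - 3
= -33

-33


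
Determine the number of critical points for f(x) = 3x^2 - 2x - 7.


Find where f'(x) = 0:
f'(x) = 6x - 2
Set f'(x) = 0:
6x - 2 = 0
x = 2 / 6 = 1/3
This is a linear equation in x, so there is exactly one solution.
Number of critical points: 1

1


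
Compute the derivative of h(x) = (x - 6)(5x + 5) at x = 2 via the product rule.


Let u(x) = x - 6 and v(x) = 5x + 5
u'(x) = 1
v'(x) = 5
Product rule: h'(x) = u'(x)*v(x) + u(x)*v'(x)
= 1 * (5x + 5) + (x - 6) * 5
At x = 2:
u(2) = 1 * 2 - 6 = -4
v(2) = 5 * 2 + 5 = 15
h'(2) = 1 * 15 + (-4) * 5
= 15 - 20
= -5

-5


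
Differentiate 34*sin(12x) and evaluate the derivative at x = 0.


Apply the chain rule to differentiate 34*sin(12x):
d/dx [34*sin(12x)]
= 34 * cos(12x) * d/dx(12x)
= 34 * 12 * cos(12x)
= 408 * cos(12x)
Evaluate at x = 0:
= 408 * cos(0)
= 408 * 1
= 408

408


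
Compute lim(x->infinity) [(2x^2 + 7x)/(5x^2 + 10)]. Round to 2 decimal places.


For limits at infinity with equal-degree polynomials,
we compare leading coefficients.
Numerator leading term: 2x^2
Denominator leading term: 5x^2
Divide both by x^2:
lim = (2 + 7/x) / (5 + 10/x^2)
As x -> infinity, the 1/x and 1/x^2 terms vanish:
= 2/5 = 0.40

0.40


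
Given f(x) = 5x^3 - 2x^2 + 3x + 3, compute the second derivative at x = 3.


First derivative:
f'(x) = 15x^2 - 4x + 3
Second derivative:
f''(x) = 30x - 4
Substitute x = 3:
f''(3) = 30 * 3 - 4
= 90 - 4
= 86

86


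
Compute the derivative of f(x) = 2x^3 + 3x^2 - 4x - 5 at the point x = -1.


Differentiate f(x) = 2x^3 + 3x^2 - 4x - 5 term by term:
f'(x) = 6x^2 + 6x - 4
Substitute x = -1:
f'(-1) = 6 * (-1)^2 + 6 * (-1) - 4
= 6 - 6 - 4
= -4

-4


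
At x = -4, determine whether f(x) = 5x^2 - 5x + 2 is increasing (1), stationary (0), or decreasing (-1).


Compute f'(x) to determine behavior:
f'(x) = 10x - 5
f'(-4) = 10 * (-4) - 5
= -40 - 5
= -45
Since f'(-4) < 0, the function is decreasing (-1)

-1


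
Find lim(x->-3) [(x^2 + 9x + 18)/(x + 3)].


Direct substitution gives 0/0, so we factor the numerator.
Factor: (x^2 + 9x + 18) = (x + 3)(x + 6)
Cancel the common factor (x + 3):
(x^2 + 9x + 18)/(x + 3) = (x + 6)
Now substitute x = -3:
= (-3) - (-6) = 3

3


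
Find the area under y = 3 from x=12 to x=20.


The area under a constant function y = 3 is a rectangle.
Width = 20 - 12 = 8
Height = 3
Area = width * height
= 8 * 3
= 24

24


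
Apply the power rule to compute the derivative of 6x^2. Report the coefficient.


We apply the power rule: d/dx [ax^n] = a*n * x^(n-1)
d/dx [6x^2]
= 6 * 2 * x^(2-1)
= 12x
The coefficient is 12

12


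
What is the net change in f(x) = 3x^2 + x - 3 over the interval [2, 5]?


Net change = f(b) - f(a)
f(x) = 3x^2 + x - 3
Compute f(5):
f(5) = 3 * 5^2 + 1 * 5 - 3
= 75 + 5 - 3
= 77
Compute f(2):
f(2) = 3 * 2^2 + 1 * 2 - 3
= 12 + 2 - 3
= 11
Net change = 77 - 11 = 66

66


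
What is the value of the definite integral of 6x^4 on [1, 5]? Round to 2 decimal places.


Find the antiderivative of 6x^4:
F(x) = 6/5 * x^5
Apply the Fundamental Theorem of Calculus:
F(5) - F(1)
= 6/5 * 5^5 - 6/5 * 1^5
= 6/5 * (3125 - 1)
= 6/5 * 3124
= 18744/5 = 3748.80

3748.80


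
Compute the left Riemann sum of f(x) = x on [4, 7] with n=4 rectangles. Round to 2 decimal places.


Left Riemann sum uses left endpoints of each subinterval.
Interval: [4, 7], n = 4
dx = (7 - 4) / 4 = 3/4
Left endpoints: [4, 19/4, 11/2, 25/4]
f values: [4, 19/4, 11/2, 25/4]
Sum = dx * (sum of f values)
= 3/4 * 41/2
= 123/8 ≈ 15.38

15.38


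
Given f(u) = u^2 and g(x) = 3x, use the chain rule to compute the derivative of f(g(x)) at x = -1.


Using the chain rule: (f(g(x)))' = f'(g(x)) * g'(x)
First, find g(-1):
g(-1) = 3 * (-1) + 0 = -3
Next, f'(u) = 2u
And g'(x) = 3
So f'(g(-1)) * g'(-1)
= 2 * (-3) * 3
= -18

-18


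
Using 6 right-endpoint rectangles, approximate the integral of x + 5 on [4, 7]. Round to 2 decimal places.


Right Riemann sum uses right endpoints of each subinterval.
Interval: [4, 7], n = 6
dx = (7 - 4) / 6 = 1/2
Right endpoints: [9/2, 5, 11/2, 6, 13/2, 7]
f values: [19/2, 10, 21/2, 11, 23/2, 12]
Sum = dx * (sum of f values)
= 1/2 * 129/2
= 129/4 = 32.25

32.25


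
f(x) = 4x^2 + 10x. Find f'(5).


Differentiate term by term using power and sum rules:
f(x) = 4x^2 + 10x
f'(x) = 8x + 10
Substitute x = 5:
f'(5) = 8 * 5 + 10
= 40 + 10
= 50

50


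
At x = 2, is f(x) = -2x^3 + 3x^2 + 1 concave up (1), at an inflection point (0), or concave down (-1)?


Concavity is determined by the sign of f''(x).
f(x) = -2x^3 + 3x^2 + 1
f'(x) = -6x^2 + 6x
f''(x) = -12x + 6
f''(2) = -12 * 2 + 6
= -24 + 6
= -18
Since f''(2) < 0, the function is concave down (-1)

-1


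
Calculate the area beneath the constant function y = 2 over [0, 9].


The area under a constant function y = 2 is a rectangle.
Width = 9 - 0 = 9
Height = 2
Area = width * height
= 9 * 2
= 18

18


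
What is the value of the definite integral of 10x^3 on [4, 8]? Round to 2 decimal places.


Find the antiderivative of 10x^3:
F(x) = 10/4 * x^4
Apply the Fundamental Theorem of Calculus:
F(8) - F(4)
= 10/4 * 8^4 - 10/4 * 4^4
= 10/4 * (4096 - 256)
= 10/4 * 3840
= 9600 = 9600.00

9600.00


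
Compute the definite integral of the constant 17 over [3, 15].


The integral of a constant k over [a, b] equals k * (b - a).
integral from 3 to 15 of 17 dx
= 17 * (15 - 3)
= 17 * 12
= 204

204


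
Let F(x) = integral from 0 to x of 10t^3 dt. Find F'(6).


By the Fundamental Theorem of Calculus (Part 1):
If F(x) = integral from 0 to x of f(t) dt, then F'(x) = f(x)
Here f(t) = 10t^3
So F'(x) = 10x^3
Evaluate at x = 6:
F'(6) = 10 * 6^3
= 10 * 216
= 2160

2160


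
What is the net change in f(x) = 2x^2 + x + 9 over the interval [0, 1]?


Net change = f(b) - f(a)
f(x) = 2x^2 + x + 9
Compute f(1):
f(1) = 2 * 1^2 + 1 * 1 + 9
= 2 + 1 + 9
= 12
Compute f(0):
f(0) = 2 * 0^2 + 1 * 0 + 9
= 0 + 0 + 9
= 9
Net change = 12 - 9 = 3

3


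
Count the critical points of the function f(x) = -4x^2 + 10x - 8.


Find where f'(x) = 0:
f'(x) = -8x + 10
Set f'(x) = 0:
-8x + 10 = 0
x = -10 / (-8) = 5/4
This is a linear equation in x, so there is exactly one solution.
Number of critical points: 1

1


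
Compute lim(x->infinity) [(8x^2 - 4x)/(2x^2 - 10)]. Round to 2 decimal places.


For limits at infinity with equal-degree polynomials,
we compare leading coefficients.
Numerator leading term: 8x^2
Denominator leading term: 2x^2
Divide both by x^2:
lim = (8 - 4/x) / (2 - 10/x^2)
As x -> infinity, the 1/x and 1/x^2 terms vanish:
= 8/2 = 4 = 4.00

4.00


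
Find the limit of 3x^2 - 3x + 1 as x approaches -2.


Since polynomials are continuous, we use direct substitution.
lim(x->-2) of 3x^2 - 3x + 1
= 3 * (-2)^2 - 3 * (-2) + 1
= 12 + 6 + 1
= 19

19


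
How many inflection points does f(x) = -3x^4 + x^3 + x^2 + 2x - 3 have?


Inflection points occur where f''(x) = 0 and concavity changes.
f(x) = -3x^4 + x^3 + x^2 + 2x - 3
f'(x) = -12x^3 + 3x^2 + 2x + 2
f''(x) = -36x^2 + 6x + 2
This is a quadratic in x. Use the discriminant to count real roots.
Discriminant = (6)^2 - 4 * (-36) * 2
= 36 - (-288)
= 324
Since discriminant > 0, f''(x) = 0 has 2 distinct real solutions.
A quadratic with two distinct real roots changes sign at each root, so concavity changes at both.
Number of inflection points: 2

2


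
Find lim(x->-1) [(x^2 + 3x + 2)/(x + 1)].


Direct substitution gives 0/0, so we factor the numerator.
Factor: (x^2 + 3x + 2) = (x + 1)(x + 2)
Cancel the common factor (x + 1):
(x^2 + 3x + 2)/(x + 1) = (x + 2)
Now substitute x = -1:
= (-1) - (-2) = 1

1


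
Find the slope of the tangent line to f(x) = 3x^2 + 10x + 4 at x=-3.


The slope of the tangent line equals f'(x) at the point.
f(x) = 3x^2 + 10x + 4
f'(x) = 6x + 10
At x = -3:
f'(-3) = 6 * (-3) + 10
= -18 + 10
= -8

-8


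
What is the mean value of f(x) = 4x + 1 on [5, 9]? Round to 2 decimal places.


Average value = 1/(b-a) * integral from a to b of f(x) dx
First compute the integral of 4x + 1:
F(x) = 2x^2 + x
F(9) = 2 * 81 + 1 * 9 = 171
F(5) = 2 * 25 + 1 * 5 = 55
Integral = 171 - 55 = 116
Average = 116 / (9 - 5) = 116 / 4
= 29 = 29.00

29.00


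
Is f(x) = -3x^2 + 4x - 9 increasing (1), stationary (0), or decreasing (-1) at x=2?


Compute f'(x) to determine behavior:
f'(x) = -6x + 4
f'(2) = -6 * 2 + 4
= -12 + 4
= -8
Since f'(2) < 0, the function is decreasing (-1)

-1


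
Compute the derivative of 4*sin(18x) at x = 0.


Apply the chain rule to differentiate 4*sin(18x):
d/dx [4*sin(18x)]
= 4 * cos(18x) * d/dx(18x)
= 4 * 18 * cos(18x)
= 72 * cos(18x)
Evaluate at x = 0:
= 72 * cos(0)
= 72 * 1
= 72

72


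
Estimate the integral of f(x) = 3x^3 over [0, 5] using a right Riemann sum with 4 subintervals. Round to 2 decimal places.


Right Riemann sum uses right endpoints of each subinterval.
Interval: [0, 5], n = 4
dx = (5 - 0) / 4 = 5/4
Right endpoints: [5/4, 5/2, 15/4, 5]
f values: [375/64, 375/8, 10125/64, 375]
Sum = dx * (sum of f values)
= 5/4 * 9375/16
= 46875/64 ≈ 732.42

732.42


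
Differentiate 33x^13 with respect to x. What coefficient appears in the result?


We apply the power rule: d/dx [ax^n] = a*n * x^(n-1)
d/dx [33x^13]
= 33 * 13 * x^(13-1)
= 429x^12
The coefficient is 429

429


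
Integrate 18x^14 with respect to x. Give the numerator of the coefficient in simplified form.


Apply the power rule for integration:
integral of ax^n dx = a/(n+1) * x^(n+1) + C
integral of 18x^14 dx
= 18/15 * x^15 + C
= 6/5 * x^15 + C
The coefficient in lowest terms is 6/5, and its numerator is 6

6


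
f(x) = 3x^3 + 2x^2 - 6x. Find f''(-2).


First derivative:
f'(x) = 9x^2 + 4x - 6
Second derivative:
f''(x) = 18x + 4
Substitute x = -2:
f''(-2) = 18 * (-2) + 4
= -36 + 4
= -32

-32


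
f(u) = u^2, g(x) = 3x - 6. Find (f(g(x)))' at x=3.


Using the chain rule: (f(g(x)))' = f'(g(x)) * g'(x)
First, find g(3):
g(3) = 3 * 3 - 6 = 3
Next, f'(u) = 2u
And g'(x) = 3
So f'(g(3)) * g'(3)
= 2 * 3 * 3
= 18

18


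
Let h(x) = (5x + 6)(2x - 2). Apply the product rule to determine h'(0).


Let u(x) = 5x + 6 and v(x) = 2x - 2
u'(x) = 5
v'(x) = 2
Product rule: h'(x) = u'(x)*v(x) + u(x)*v'(x)
= 5 * (2x - 2) + (5x + 6) * 2
At x = 0:
u(0) = 5 * 0 + 6 = 6
v(0) = 2 * 0 - 2 = -2
h'(0) = 5 * (-2) + 6 * 2
= -10 + 12
= 2

2


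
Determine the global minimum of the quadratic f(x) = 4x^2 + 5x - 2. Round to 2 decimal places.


For a quadratic f(x) = ax^2 + bx + c with a > 0, the minimum is at the vertex.
Vertex x-coordinate: x = -b/(2a)
x = -(5) / (2 * 4)
x = -5/8
Substitute back to find the minimum value:
f(-5/8) = 4 * (-5/8)^2 + 5 * (-5/8) - 2
= 25/16 - 25/8 - 2
= -57/16 ≈ -3.56

-3.56


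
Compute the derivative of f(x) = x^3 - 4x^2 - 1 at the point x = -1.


Differentiate f(x) = x^3 - 4x^2 - 1 term by term:
f'(x) = 3x^2 - 8x
Substitute x = -1:
f'(-1) = 3 * (-1)^2 - 8 * (-1) + 0
= 3 + 8 + 0
= 11

11


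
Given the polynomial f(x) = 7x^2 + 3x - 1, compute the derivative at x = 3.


Differentiate term by term using power and sum rules:
f(x) = 7x^2 + 3x - 1
f'(x) = 14x + 3
Substitute x = 3:
f'(3) = 14 * 3 + 3
= 42 + 3
= 45

45


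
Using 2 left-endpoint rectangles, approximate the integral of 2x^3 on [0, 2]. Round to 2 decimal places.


Left Riemann sum uses left endpoints of each subinterval.
Interval: [0, 2], n = 2
dx = (2 - 0) / 2 = 1
Left endpoints: [0, 1]
f values: [0, 2]
Sum = dx * (sum of f values)
= 1 * 2
= 2 = 2.00

2.00


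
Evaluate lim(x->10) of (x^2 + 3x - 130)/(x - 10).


Direct substitution gives 0/0, so we factor the numerator.
Factor: (x^2 + 3x - 130) = (x - 10)(x + 13)
Cancel the common factor (x - 10):
(x^2 + 3x - 130)/(x - 10) = (x + 13)
Now substitute x = 10:
= (10) - (-13) = 23

23


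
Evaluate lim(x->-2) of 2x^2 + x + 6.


Since polynomials are continuous, we use direct substitution.
lim(x->-2) of 2x^2 + x + 6
= 2 * (-2)^2 + 1 * (-2) + 6
= 8 - 2 + 6
= 12

12


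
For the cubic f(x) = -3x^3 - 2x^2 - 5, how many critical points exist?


Find where f'(x) = 0:
f(x) = -3x^3 - 2x^2 - 5
f'(x) = -9x^2 - 4x
This is a quadratic in x. Use the discriminant to count real roots.
Discriminant = (-4)^2 - 4 * (-9) * 0
= 16 - 0
= 16
Since discriminant > 0, f'(x) = 0 has 2 real solutions.
Number of critical points: 2

2


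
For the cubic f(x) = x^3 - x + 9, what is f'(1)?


Differentiate f(x) = x^3 - x + 9 term by term:
f'(x) = 3x^2 - 1
Substitute x = 1:
f'(1) = 3 * 1^2 + 0 * 1 - 1
= 3 + 0 - 1
= 2

2


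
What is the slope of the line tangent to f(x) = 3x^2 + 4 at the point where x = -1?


The slope of the tangent line equals f'(x) at the point.
f(x) = 3x^2 + 4
f'(x) = 6x
At x = -1:
f'(-1) = 6 * (-1) + 0
= -6 + 0
= -6

-6


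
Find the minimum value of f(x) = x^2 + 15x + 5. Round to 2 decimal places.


For a quadratic f(x) = ax^2 + bx + c with a > 0, the minimum is at the vertex.
Vertex x-coordinate: x = -b/(2a)
x = -(15) / (2 * 1)
x = -15/2
Substitute back to find the minimum value:
f(-15/2) = 1 * (-15/2)^2 + 15 * (-15/2) + 5
= 225/4 - 225/2 + 5
= -205/4 = -51.25

-51.25


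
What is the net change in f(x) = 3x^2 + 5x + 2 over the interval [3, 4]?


Net change = f(b) - f(a)
f(x) = 3x^2 + 5x + 2
Compute f(4):
f(4) = 3 * 4^2 + 5 * 4 + 2
= 48 + 20 + 2
= 70
Compute f(3):
f(3) = 3 * 3^2 + 5 * 3 + 2
= 27 + 15 + 2
= 44
Net change = 70 - 44 = 26

26


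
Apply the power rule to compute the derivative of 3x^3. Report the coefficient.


We apply the power rule: d/dx [ax^n] = a*n * x^(n-1)
d/dx [3x^3]
= 3 * 3 * x^(3-1)
= 9x^2
The coefficient is 9

9


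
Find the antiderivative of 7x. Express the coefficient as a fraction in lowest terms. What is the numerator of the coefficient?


Apply the power rule for integration:
integral of ax^n dx = a/(n+1) * x^(n+1) + C
integral of 7x dx
= 7/2 * x^2 + C
The coefficient in lowest terms is 7/2, and its numerator is 7

7


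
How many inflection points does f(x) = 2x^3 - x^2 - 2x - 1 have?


Inflection points occur where f''(x) = 0 and concavity changes.
f(x) = 2x^3 - x^2 - 2x - 1
f'(x) = 6x^2 - 2x - 2
f''(x) = 12x - 2
Set f''(x) = 0:
12x - 2 = 0
x = 2 / 12 = 1/6
Since f''(x) is linear (degree 1), it changes sign at this point.
Therefore there is exactly 1 inflection point.

1


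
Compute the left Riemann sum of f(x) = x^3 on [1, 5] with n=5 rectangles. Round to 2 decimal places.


Left Riemann sum uses left endpoints of each subinterval.
Interval: [1, 5], n = 5
dx = (5 - 1) / 5 = 4/5
Left endpoints: [1, 9/5, 13/5, 17/5, 21/5]
f values: [1, 729/125, 2197/125, 4913/125, 9261/125]
Sum = dx * (sum of f values)
= 4/5 * 689/5
= 2756/25 = 110.24

110.24


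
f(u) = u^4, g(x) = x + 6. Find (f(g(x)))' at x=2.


Using the chain rule: (f(g(x)))' = f'(g(x)) * g'(x)
First, find g(2):
g(2) = 1 * 2 + 6 = 8
Next, f'(u) = 4u^3
And g'(x) = 1
So f'(g(2)) * g'(2)
= 4 * 8^3 * 1
= 4 * 512 * 1
= 2048

2048


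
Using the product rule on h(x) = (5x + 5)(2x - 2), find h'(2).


Let u(x) = 5x + 5 and v(x) = 2x - 2
u'(x) = 5
v'(x) = 2
Product rule: h'(x) = u'(x)*v(x) + u(x)*v'(x)
= 5 * (2x - 2) + (5x + 5) * 2
At x = 2:
u(2) = 5 * 2 + 5 = 15
v(2) = 2 * 2 - 2 = 2
h'(2) = 5 * 2 + 15 * 2
= 10 + 30
= 40

40


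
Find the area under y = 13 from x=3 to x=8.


The area under a constant function y = 13 is a rectangle.
Width = 8 - 3 = 5
Height = 13
Area = width * height
= 5 * 13
= 65

65


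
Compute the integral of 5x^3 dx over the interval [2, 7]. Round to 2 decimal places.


Find the antiderivative of 5x^3:
F(x) = 5/4 * x^4
Apply the Fundamental Theorem of Calculus:
F(7) - F(2)
= 5/4 * 7^4 - 5/4 * 2^4
= 5/4 * (2401 - 16)
= 5/4 * 2385
= 11925/4 = 2981.25

2981.25


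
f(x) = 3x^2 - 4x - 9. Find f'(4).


Differentiate term by term using power and sum rules:
f(x) = 3x^2 - 4x - 9
f'(x) = 6x - 4
Substitute x = 4:
f'(4) = 6 * 4 - 4
= 24 - 4
= 20

20


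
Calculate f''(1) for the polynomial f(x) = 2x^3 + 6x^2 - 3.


First derivative:
f'(x) = 6x^2 + 12x
Second derivative:
f''(x) = 12x + 12
Substitute x = 1:
f''(1) = 12 * 1 + 12
= 12 + 12
= 24

24


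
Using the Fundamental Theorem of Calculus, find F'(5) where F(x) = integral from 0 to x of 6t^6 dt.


By the Fundamental Theorem of Calculus (Part 1):
If F(x) = integral from 0 to x of f(t) dt, then F'(x) = f(x)
Here f(t) = 6t^6
So F'(x) = 6x^6
Evaluate at x = 5:
F'(5) = 6 * 5^6
= 6 * 15625
= 93750

93750


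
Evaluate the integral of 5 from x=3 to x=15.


The integral of a constant k over [a, b] equals k * (b - a).
integral from 3 to 15 of 5 dx
= 5 * (15 - 3)
= 5 * 12
= 60

60


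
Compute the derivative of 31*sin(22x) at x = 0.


Apply the chain rule to differentiate 31*sin(22x):
d/dx [31*sin(22x)]
= 31 * cos(22x) * d/dx(22x)
= 31 * 22 * cos(22x)
= 682 * cos(22x)
Evaluate at x = 0:
= 682 * cos(0)
= 682 * 1
= 682

682


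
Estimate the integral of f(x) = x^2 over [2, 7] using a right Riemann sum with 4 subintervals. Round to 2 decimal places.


Right Riemann sum uses right endpoints of each subinterval.
Interval: [2, 7], n = 4
dx = (7 - 2) / 4 = 5/4
Right endpoints: [13/4, 9/2, 23/4, 7]
f values: [169/16, 81/4, 529/16, 49]
Sum = dx * (sum of f values)
= 5/4 * 903/8
= 4515/32 ≈ 141.09

141.09


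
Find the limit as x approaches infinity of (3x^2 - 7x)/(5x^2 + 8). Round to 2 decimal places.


For limits at infinity with equal-degree polynomials,
we compare leading coefficients.
Numerator leading term: 3x^2
Denominator leading term: 5x^2
Divide both by x^2:
lim = (3 - 7/x) / (5 + 8/x^2)
As x -> infinity, the 1/x and 1/x^2 terms vanish:
= 3/5 = 0.60

0.60


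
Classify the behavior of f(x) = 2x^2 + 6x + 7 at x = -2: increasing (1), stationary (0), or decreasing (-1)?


Compute f'(x) to determine behavior:
f'(x) = 4x + 6
f'(-2) = 4 * (-2) + 6
= -8 + 6
= -2
Since f'(-2) < 0, the function is decreasing (-1)

-1


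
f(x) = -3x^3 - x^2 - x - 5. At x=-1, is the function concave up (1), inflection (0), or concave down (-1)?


Concavity is determined by the sign of f''(x).
f(x) = -3x^3 - x^2 - x - 5
f'(x) = -9x^2 - 2x - 1
f''(x) = -18x - 2
f''(-1) = -18 * (-1) - 2
= 18 - 2
= 16
Since f''(-1) > 0, the function is concave up (1)

1


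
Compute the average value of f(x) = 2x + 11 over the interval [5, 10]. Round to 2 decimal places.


Average value = 1/(b-a) * integral from a to b of f(x) dx
First compute the integral of 2x + 11:
F(x) = x^2 + 11x
F(10) = 1 * 100 + 11 * 10 = 210
F(5) = 1 * 25 + 11 * 5 = 80
Integral = 210 - 80 = 130
Average = 130 / (10 - 5) = 130 / 5
= 26 = 26.00

26.00


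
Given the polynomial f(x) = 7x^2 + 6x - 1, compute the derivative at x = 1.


Differentiate term by term using power and sum rules:
f(x) = 7x^2 + 6x - 1
f'(x) = 14x + 6
Substitute x = 1:
f'(1) = 14 * 1 + 6
= 14 + 6
= 20

20


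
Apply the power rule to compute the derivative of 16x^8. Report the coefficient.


We apply the power rule: d/dx [ax^n] = a*n * x^(n-1)
d/dx [16x^8]
= 16 * 8 * x^(8-1)
= 128x^7
The coefficient is 128

128


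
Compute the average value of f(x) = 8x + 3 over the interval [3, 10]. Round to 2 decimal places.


Average value = 1/(b-a) * integral from a to b of f(x) dx
First compute the integral of 8x + 3:
F(x) = 4x^2 + 3x
F(10) = 4 * 100 + 3 * 10 = 430
F(3) = 4 * 9 + 3 * 3 = 45
Integral = 430 - 45 = 385
Average = 385 / (10 - 3) = 385 / 7
= 55 = 55.00

55.00


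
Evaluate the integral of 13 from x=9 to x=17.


The integral of a constant k over [a, b] equals k * (b - a).
integral from 9 to 17 of 13 dx
= 13 * (17 - 9)
= 13 * 8
= 104

104


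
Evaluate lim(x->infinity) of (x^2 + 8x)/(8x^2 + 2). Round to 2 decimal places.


For limits at infinity with equal-degree polynomials,
we compare leading coefficients.
Numerator leading term: x^2
Denominator leading term: 8x^2
Divide both by x^2:
lim = (1 + 8/x) / (8 + 2/x^2)
As x -> infinity, the 1/x and 1/x^2 terms vanish:
= 1/8 ≈ 0.13

0.13


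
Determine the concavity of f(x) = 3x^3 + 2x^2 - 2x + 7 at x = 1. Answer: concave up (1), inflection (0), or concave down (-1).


Concavity is determined by the sign of f''(x).
f(x) = 3x^3 + 2x^2 - 2x + 7
f'(x) = 9x^2 + 4x - 2
f''(x) = 18x + 4
f''(1) = 18 * 1 + 4
= 18 + 4
= 22
Since f''(1) > 0, the function is concave up (1)

1


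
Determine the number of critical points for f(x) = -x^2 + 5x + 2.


Find where f'(x) = 0:
f'(x) = -2x + 5
Set f'(x) = 0:
-2x + 5 = 0
x = -5 / (-2) = 5/2
This is a linear equation in x, so there is exactly one solution.
Number of critical points: 1

1


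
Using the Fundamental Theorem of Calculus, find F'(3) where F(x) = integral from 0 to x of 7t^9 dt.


By the Fundamental Theorem of Calculus (Part 1):
If F(x) = integral from 0 to x of f(t) dt, then F'(x) = f(x)
Here f(t) = 7t^9
So F'(x) = 7x^9
Evaluate at x = 3:
F'(3) = 7 * 3^9
= 7 * 19683
= 137781

137781


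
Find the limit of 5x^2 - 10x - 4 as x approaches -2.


Since polynomials are continuous, we use direct substitution.
lim(x->-2) of 5x^2 - 10x - 4
= 5 * (-2)^2 - 10 * (-2) - 4
= 20 + 20 - 4
= 36

36


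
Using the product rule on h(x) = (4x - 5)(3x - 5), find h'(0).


Let u(x) = 4x - 5 and v(x) = 3x - 5
u'(x) = 4
v'(x) = 3
Product rule: h'(x) = u'(x)*v(x) + u(x)*v'(x)
= 4 * (3x - 5) + (4x - 5) * 3
At x = 0:
u(0) = 4 * 0 - 5 = -5
v(0) = 3 * 0 - 5 = -5
h'(0) = 4 * (-5) + (-5) * 3
= -20 - 15
= -35

-35


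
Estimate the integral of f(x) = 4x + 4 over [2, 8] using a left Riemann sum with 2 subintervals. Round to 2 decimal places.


Left Riemann sum uses left endpoints of each subinterval.
Interval: [2, 8], n = 2
dx = (8 - 2) / 2 = 3
Left endpoints: [2, 5]
f values: [12, 24]
Sum = dx * (sum of f values)
= 3 * 36
= 108 = 108.00

108.00


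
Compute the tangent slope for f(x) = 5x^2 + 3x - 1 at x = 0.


The slope of the tangent line equals f'(x) at the point.
f(x) = 5x^2 + 3x - 1
f'(x) = 10x + 3
At x = 0:
f'(0) = 10 * 0 + 3
= 0 + 3
= 3

3


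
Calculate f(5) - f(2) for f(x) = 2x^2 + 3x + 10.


Net change = f(b) - f(a)
f(x) = 2x^2 + 3x + 10
Compute f(5):
f(5) = 2 * 5^2 + 3 * 5 + 10
= 50 + 15 + 10
= 75
Compute f(2):
f(2) = 2 * 2^2 + 3 * 2 + 10
= 8 + 6 + 10
= 24
Net change = 75 - 24 = 51

51


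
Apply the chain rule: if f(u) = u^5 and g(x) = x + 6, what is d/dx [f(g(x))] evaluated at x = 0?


Using the chain rule: (f(g(x)))' = f'(g(x)) * g'(x)
First, find g(0):
g(0) = 1 * 0 + 6 = 6
Next, f'(u) = 5u^4
And g'(x) = 1
So f'(g(0)) * g'(0)
= 5 * 6^4 * 1
= 5 * 1296 * 1
= 6480

6480


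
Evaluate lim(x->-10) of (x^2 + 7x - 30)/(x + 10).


Direct substitution gives 0/0, so we factor the numerator.
Factor: (x^2 + 7x - 30) = (x + 10)(x - 3)
Cancel the common factor (x + 10):
(x^2 + 7x - 30)/(x + 10) = (x - 3)
Now substitute x = -10:
= (-10) - (3) = -13

-13


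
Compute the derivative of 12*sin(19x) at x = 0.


Apply the chain rule to differentiate 12*sin(19x):
d/dx [12*sin(19x)]
= 12 * cos(19x) * d/dx(19x)
= 12 * 19 * cos(19x)
= 228 * cos(19x)
Evaluate at x = 0:
= 228 * cos(0)
= 228 * 1
= 228

228


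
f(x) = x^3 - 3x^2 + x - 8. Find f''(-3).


First derivative:
f'(x) = 3x^2 - 6x + 1
Second derivative:
f''(x) = 6x - 6
Substitute x = -3:
f''(-3) = 6 * (-3) - 6
= -18 - 6
= -24

-24


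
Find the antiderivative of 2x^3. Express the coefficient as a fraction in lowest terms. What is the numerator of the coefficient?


Apply the power rule for integration:
integral of ax^n dx = a/(n+1) * x^(n+1) + C
integral of 2x^3 dx
= 2/4 * x^4 + C
= 1/2 * x^4 + C
The coefficient in lowest terms is 1/2, and its numerator is 1

1


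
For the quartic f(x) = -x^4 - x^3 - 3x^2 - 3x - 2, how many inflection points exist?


Inflection points occur where f''(x) = 0 and concavity changes.
f(x) = -x^4 - x^3 - 3x^2 - 3x - 2
f'(x) = -4x^3 - 3x^2 - 6x - 3
f''(x) = -12x^2 - 6x - 6
This is a quadratic in x. Use the discriminant to count real roots.
Discriminant = (-6)^2 - 4 * (-12) * (-6)
= 36 - 288
= -252
Since discriminant < 0, f''(x) = 0 has no real solutions.
Number of inflection points: 0

0


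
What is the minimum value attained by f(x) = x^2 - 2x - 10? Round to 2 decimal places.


For a quadratic f(x) = ax^2 + bx + c with a > 0, the minimum is at the vertex.
Vertex x-coordinate: x = -b/(2a)
x = -(-2) / (2 * 1)
x = 2/2 = 1
Substitute back to find the minimum value:
f(1) = 1 * 1^2 - 2 * 1 - 10
= 1 - 2 - 10
= -11 = -11.00

-11.00


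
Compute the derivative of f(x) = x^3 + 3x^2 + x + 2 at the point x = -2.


Differentiate f(x) = x^3 + 3x^2 + x + 2 term by term:
f'(x) = 3x^2 + 6x + 1
Substitute x = -2:
f'(-2) = 3 * (-2)^2 + 6 * (-2) + 1
= 12 - 12 + 1
= 1

1


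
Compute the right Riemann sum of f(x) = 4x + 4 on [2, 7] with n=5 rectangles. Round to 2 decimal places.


Right Riemann sum uses right endpoints of each subinterval.
Interval: [2, 7], n = 5
dx = (7 - 2) / 5 = 1
Right endpoints: [3, 4, 5, 6, 7]
f values: [16, 20, 24, 28, 32]
Sum = dx * (sum of f values)
= 1 * 120
= 120 = 120.00

120.00


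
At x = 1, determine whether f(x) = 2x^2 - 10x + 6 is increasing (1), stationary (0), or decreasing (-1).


Compute f'(x) to determine behavior:
f'(x) = 4x - 10
f'(1) = 4 * 1 - 10
= 4 - 10
= -6
Since f'(1) < 0, the function is decreasing (-1)

-1


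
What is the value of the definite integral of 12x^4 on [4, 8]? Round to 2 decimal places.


Find the antiderivative of 12x^4:
F(x) = 12/5 * x^5
Apply the Fundamental Theorem of Calculus:
F(8) - F(4)
= 12/5 * 8^5 - 12/5 * 4^5
= 12/5 * (32768 - 1024)
= 12/5 * 31744
= 380928/5 = 76185.60

76185.60


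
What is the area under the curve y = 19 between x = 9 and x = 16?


The area under a constant function y = 19 is a rectangle.
Width = 16 - 9 = 7
Height = 19
Area = width * height
= 7 * 19
= 133

133


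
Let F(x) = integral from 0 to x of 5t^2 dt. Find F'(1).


By the Fundamental Theorem of Calculus (Part 1):
If F(x) = integral from 0 to x of f(t) dt, then F'(x) = f(x)
Here f(t) = 5t^2
So F'(x) = 5x^2
Evaluate at x = 1:
F'(1) = 5 * 1^2
= 5 * 1
= 5

5


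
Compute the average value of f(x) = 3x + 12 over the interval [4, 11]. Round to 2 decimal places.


Average value = 1/(b-a) * integral from a to b of f(x) dx
First compute the integral of 3x + 12:
F(x) = (3/2)x^2 + 12x
F(11) = 3/2 * 121 + 12 * 11 = 627/2
F(4) = 3/2 * 16 + 12 * 4 = 72
Integral = 627/2 - 72 = 483/2
Average = (483/2) / (11 - 4) = (483/2) / 7
= 69/2 = 34.50

34.50


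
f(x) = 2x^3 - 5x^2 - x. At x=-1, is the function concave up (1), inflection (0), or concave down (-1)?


Concavity is determined by the sign of f''(x).
f(x) = 2x^3 - 5x^2 - x
f'(x) = 6x^2 - 10x - 1
f''(x) = 12x - 10
f''(-1) = 12 * (-1) - 10
= -12 - 10
= -22
Since f''(-1) < 0, the function is concave down (-1)

-1


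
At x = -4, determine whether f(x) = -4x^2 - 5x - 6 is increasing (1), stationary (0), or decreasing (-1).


Compute f'(x) to determine behavior:
f'(x) = -8x - 5
f'(-4) = -8 * (-4) - 5
= 32 - 5
= 27
Since f'(-4) > 0, the function is increasing (1)

1


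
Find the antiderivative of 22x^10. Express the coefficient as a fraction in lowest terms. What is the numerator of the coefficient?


Apply the power rule for integration:
integral of ax^n dx = a/(n+1) * x^(n+1) + C
integral of 22x^10 dx
= 22/11 * x^11 + C
= 2 * x^11 + C
The coefficient in lowest terms is 2 = 2/1, so its numerator is 2

2


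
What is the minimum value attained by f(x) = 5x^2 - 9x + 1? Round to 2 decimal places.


For a quadratic f(x) = ax^2 + bx + c with a > 0, the minimum is at the vertex.
Vertex x-coordinate: x = -b/(2a)
x = -(-9) / (2 * 5)
x = 9/10
Substitute back to find the minimum value:
f(9/10) = 5 * (9/10)^2 - 9 * (9/10) + 1
= 81/20 - 81/10 + 1
= -61/20 = -3.05

-3.05


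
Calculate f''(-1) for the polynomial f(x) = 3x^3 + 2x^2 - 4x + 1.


First derivative:
f'(x) = 9x^2 + 4x - 4
Second derivative:
f''(x) = 18x + 4
Substitute x = -1:
f''(-1) = 18 * (-1) + 4
= -18 + 4
= -14

-14


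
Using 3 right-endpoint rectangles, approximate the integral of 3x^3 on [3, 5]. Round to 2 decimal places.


Right Riemann sum uses right endpoints of each subinterval.
Interval: [3, 5], n = 3
dx = (5 - 3) / 3 = 2/3
Right endpoints: [11/3, 13/3, 5]
f values: [1331/9, 2197/9, 375]
Sum = dx * (sum of f values)
= 2/3 * 767
= 1534/3 ≈ 511.33

511.33


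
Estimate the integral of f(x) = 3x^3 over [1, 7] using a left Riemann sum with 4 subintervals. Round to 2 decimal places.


Left Riemann sum uses left endpoints of each subinterval.
Interval: [1, 7], n = 4
dx = (7 - 1) / 4 = 3/2
Left endpoints: [1, 5/2, 4, 11/2]
f values: [3, 375/8, 192, 3993/8]
Sum = dx * (sum of f values)
= 3/2 * 741
= 2223/2 = 1111.50

1111.50


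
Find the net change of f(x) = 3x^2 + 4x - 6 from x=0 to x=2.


Net change = f(b) - f(a)
f(x) = 3x^2 + 4x - 6
Compute f(2):
f(2) = 3 * 2^2 + 4 * 2 - 6
= 12 + 8 - 6
= 14
Compute f(0):
f(0) = 3 * 0^2 + 4 * 0 - 6
= 0 + 0 - 6
= -6
Net change = 14 - (-6) = 20

20


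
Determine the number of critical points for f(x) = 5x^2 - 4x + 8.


Find where f'(x) = 0:
f'(x) = 10x - 4
Set f'(x) = 0:
10x - 4 = 0
x = 4 / 10 = 2/5
This is a linear equation in x, so there is exactly one solution.
Number of critical points: 1

1
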